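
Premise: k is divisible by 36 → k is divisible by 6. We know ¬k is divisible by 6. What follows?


Modus tollens: P → Q, ¬Q ⊢ ¬P
P: k is divisible by 36
Q: k is divisible by 6
We have P → Q and Q is false.
By modus tollens, P must be false.

It is not the case that k is divisible by 36


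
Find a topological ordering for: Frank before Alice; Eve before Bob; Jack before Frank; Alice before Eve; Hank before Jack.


Constraints: Frank before Alice; Eve before Bob; Jack before Frank; Alice before Eve; Hank before Jack
Method: repeatedly schedule the remaining task that has no remaining task required before it.
  Step 1: remaining {Hank, Frank, Bob, Eve, Jack, Alice}; every task except Hank still has a predecessor pending → schedule Hank.
  Step 2: remaining {Frank, Bob, Eve, Jack, Alice}; every task except Jack still has a predecessor pending → schedule Jack.
  Step 3: remaining {Frank, Bob, Eve, Alice}; every task except Frank still has a predecessor pending → schedule Frank.
  Step 4: remaining {Bob, Eve, Alice}; every task except Alice still has a predecessor pending → schedule Alice.
  Step 5: remaining {Bob, Eve}; every task except Eve still has a predecessor pending → schedule Eve.
  Step 6: only Bob remains → schedule Bob.
Resulting order:

Hank → Jack → Frank → Alice → Eve → Bob


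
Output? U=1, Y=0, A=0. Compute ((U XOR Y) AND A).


U XOR Y = 1^0 = 1
1 AND 0 = 0

0


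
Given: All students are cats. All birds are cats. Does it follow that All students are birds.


Premise 1: All students are cats.
Premise 2: All birds are cats.
Conclusion: All students are birds.
Fallacy: undistributed middle. cats is predicate in both.
Counterexample: students and birds could be disjoint subsets of cats.

Invalid


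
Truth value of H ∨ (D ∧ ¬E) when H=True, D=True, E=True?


H = True, D = True, E = True
Expression: H ∨ (D ∧ ¬E)
Step 1: ¬E = NOT True = False
Step 2: D ∧ ¬E = True AND False = False
Step 3: H ∨ (False) = True OR False = True

True


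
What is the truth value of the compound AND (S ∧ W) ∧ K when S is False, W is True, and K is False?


S = False, W = True, K = False
Step 1: S ∧ W = False AND True = False
Step 2: False ∧ K = False AND False = False
AND is true only when ALL operands are true.

False


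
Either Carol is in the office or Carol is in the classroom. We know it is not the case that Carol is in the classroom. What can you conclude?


Disjunctive syllogism: P ∨ Q, ¬P ⊢ Q
Disjunction: Carol is in the office ∨ Carol is in the classroom
We know it is not the case that Carol is in the classroom.
By disjunctive syllogism, the other disjunct must be true.

Carol is in the office


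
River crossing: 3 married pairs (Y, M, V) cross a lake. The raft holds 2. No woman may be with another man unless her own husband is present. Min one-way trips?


Label couples Y, M, V (H = husband, W = wife).
Counting alone: 6 people, the raft carries 2 and someone must bring it back, so each round trip nets at most +1 on the far side until the last crossing → at least 9 trips. The jealousy constraint makes 9 impossible; the shortest valid schedule has 11:
1. WY+WM →  (far: WY,WM; near: HY,HM,HV,WV)
2. WY ←       (far: WM; near: HY,HM,HV,WY,WV)
3. WY+WV →  (far: WY,WM,WV; near: HY,HM,HV)
4. WY ←       (far: WM,WV; near: HY,HM,HV,WY)
5. HM+HV →  (far: HM,WM,HV,WV; near: HY,WY)
6. HM+WM ←  (far: HV,WV; near: HY,WY,HM,WM)
7. HY+HM →  (far: HY,HM,HV,WV; near: WY,WM)
8. WV ←       (far: HY,HM,HV; near: WY,WM,WV)
9. WY+WM →  (far: HY,WY,HM,WM,HV; near: WV)
10. HV ←      (far: HY,WY,HM,WM; near: HV,WV)
11. HV+WV → (far: all six; near: empty)
In every state each wife is either with her husband or with no other man.
Minimum trips = 11

11


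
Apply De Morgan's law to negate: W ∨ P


De Morgan's law: ¬(P ∨ Q) ≡ ¬P ∧ ¬Q
¬(W ∨ P) = ¬W ∧ ¬P

¬W ∧ ¬P


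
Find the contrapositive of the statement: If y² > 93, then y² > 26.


Original: If y² > 93, then y² > 26
Contrapositive: If ¬Q, then ¬P
Negate Q: not (y² > 26)
Negate P: not (y² > 93)

If not (y² > 26), then not (y² > 93).


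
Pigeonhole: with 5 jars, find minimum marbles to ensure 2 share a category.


Pigeonhole: to guarantee k in one of n categories, need (k-1)×n + 1.
k = 2, n = 5
Minimum = (2-1) × 5 + 1 = 1 × 5 + 1

6


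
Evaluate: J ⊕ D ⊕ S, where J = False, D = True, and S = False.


J = False, D = True, S = False
Step 1: J ⊕ D = False XOR True = True
Step 2: True ⊕ S = True XOR False = True
XOR is true when an odd number of operands are true.

True


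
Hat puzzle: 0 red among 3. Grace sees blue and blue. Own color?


Total red = 0, seen red = 0
Own red = 0 - 0 = 0
Grace's hat is blue.

blue


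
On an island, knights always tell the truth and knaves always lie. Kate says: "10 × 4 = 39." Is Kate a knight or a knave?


Statement: "10 × 4 = 39."
Actual: 10 × 4 = 40
Claimed: 39
Statement is FALSE → Kate lies → Knave

Knave


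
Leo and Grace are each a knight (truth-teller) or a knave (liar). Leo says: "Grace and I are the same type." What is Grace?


Leo says: "Grace and I are the same type."
Case 1: Leo is a Knight (truth-teller)
  Statement is true → they ARE the same → Grace is also a Knight
Case 2: Leo is a Knave (liar)
  Statement is false → they are NOT the same → Grace is a Knight
In both cases, Grace is a Knight.

Knight


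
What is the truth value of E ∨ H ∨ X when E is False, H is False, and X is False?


E = False, H = False, X = False
Step 1: E ∨ H = False OR False = False
Step 2: False ∨ X = False OR False = False
OR is true when at least one operand is true.

False


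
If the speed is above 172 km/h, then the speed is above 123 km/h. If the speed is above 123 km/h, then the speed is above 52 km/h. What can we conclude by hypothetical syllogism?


Hypothetical syllogism: P → Q, Q → R ⊢ P → R
Premise 1: the speed is above 172 km/h → the speed is above 123 km/h
Premise 2: the speed is above 123 km/h → the speed is above 52 km/h
Chain the implications: the middle term (the speed is above 123 km/h) links the two.
Conclusion: If the speed is above 172 km/h, then the speed is above 52 km/h.

If the speed is above 172 km/h, then the speed is above 52 km/h.


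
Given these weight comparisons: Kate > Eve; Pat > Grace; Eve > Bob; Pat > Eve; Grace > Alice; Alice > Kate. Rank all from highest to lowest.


Constraints: Kate > Eve; Pat > Grace; Eve > Bob; Pat > Eve; Grace > Alice; Alice > Kate
Method: at each step, the next-highest is the one remaining person who never appears on the smaller side of a constraint between remaining people.
  Step 1: remaining {Eve, Kate, Grace, Bob, Pat, Alice}; on the smaller side: {Eve, Kate, Grace, Bob, Alice} → Pat is next (Pat > Grace; Pat > Eve).
  Step 2: remaining {Eve, Kate, Grace, Bob, Alice}; on the smaller side: {Eve, Kate, Bob, Alice} → Grace is next (Grace > Alice).
  Step 3: remaining {Eve, Kate, Bob, Alice}; on the smaller side: {Eve, Kate, Bob} → Alice is next (Alice > Kate).
  Step 4: remaining {Eve, Kate, Bob}; on the smaller side: {Eve, Bob} → Kate is next (Kate > Eve).
  Step 5: remaining {Eve, Bob}; on the smaller side: {Bob} → Eve is next (Eve > Bob).
  Step 6: only Bob remains → lowest.
Final ranking (highest to lowest):

Pat > Grace > Alice > Kate > Eve > Bob


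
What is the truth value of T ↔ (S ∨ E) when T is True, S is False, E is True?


T = True, S = False, E = True
Step 1: S ∨ E = False OR True = True
Step 2: T ↔ (True): true when both sides have same truth value.
Result: True ↔ True = True

True


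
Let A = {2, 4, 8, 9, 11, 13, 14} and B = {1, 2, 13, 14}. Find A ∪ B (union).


A = {2, 4, 8, 9, 11, 13, 14}
B = {1, 2, 13, 14}
Operation: union
All elements combined: 1, 2, 4, 8, 9, 11, 13, 14

{1, 2, 4, 8, 9, 11, 13, 14}


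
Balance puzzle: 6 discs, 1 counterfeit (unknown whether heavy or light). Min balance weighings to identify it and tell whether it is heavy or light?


Let n = 6. 12 possibilities (n discs × lighter/heavier); each weighing has 3 outcomes.
Bound for k weighings: say the first weighing puts j discs on each pan. If it tips, the 2j weighed discs remain suspects (each with a known direction) and k-1 weighings give 3^(k-1) outcomes; 3^(k-1) is odd, so 2j ≤ 3^(k-1) - 1. If it balances, the n - 2j unweighed discs remain with direction unknown: 2(n - 2j) ≤ 3^(k-1) - 1 by the same parity argument. Adding, n ≤ (3^(k-1) - 1) + (3^(k-1) - 1)/2 = (3^k - 3)/2, and the classical three-group strategy achieves this (3 discs in 2 weighings, 12 in 3, 39 in 4, 120 in 5).
So we need the smallest k with (3^k - 3)/2 ≥ 6.
k = 2: (3^2 - 3)/2 = 3 < 6 ✗
k = 3: (3^3 - 3)/2 = 12 ≥ 6 ✓

3


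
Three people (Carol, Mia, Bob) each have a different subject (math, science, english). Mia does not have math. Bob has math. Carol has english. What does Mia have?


From clues:
  Bob → math
  Carol → english
By elimination, Mia gets the remaining.

science


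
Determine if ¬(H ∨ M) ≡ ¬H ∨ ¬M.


Expression 1: ¬(H ∨ M)
Expression 2: ¬H ∨ ¬M
Truth table (H M | Expr1 Expr2):
  T T |   F     F
  T F |   F     T   ← differ
  F T |   F     T   ← differ
  F F |   T     T
Counterexample: H=T, M=F gives Expr1 = F but Expr2 = T, so the expressions are NOT logically equivalent.

No


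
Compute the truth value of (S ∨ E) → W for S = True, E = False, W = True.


S = True, E = False, W = True
Step 1: S ∨ E = True OR False = True
Step 2: (True) → W: false only when antecedent=True and W=False.
Result: True

True


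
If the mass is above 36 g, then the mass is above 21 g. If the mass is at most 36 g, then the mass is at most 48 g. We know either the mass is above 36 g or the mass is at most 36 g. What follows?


Constructive dilemma: (P → Q) ∧ (R → S), P ∨ R ⊢ Q ∨ S
Premise 1: the mass is above 36 g → the mass is above 21 g
Premise 2: the mass is at most 36 g → the mass is at most 48 g
Premise 3: the mass is above 36 g ∨ the mass is at most 36 g
Case 1: Assuming the mass is above 36 g, then by Premise 1, the mass is above 21 g.
Case 2: Assuming the mass is at most 36 g, then by Premise 2, the mass is at most 48 g.
Since one of the mass is above 36 g or the mass is at most 36 g must hold, we get the mass is above 21 g or the mass is at most 48 g.

The mass is above 21 g or the mass is at most 48 g.


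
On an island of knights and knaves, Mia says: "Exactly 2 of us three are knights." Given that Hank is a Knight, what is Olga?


Mia claims exactly 2 knights among Mia, Hank, Olga.
Given: Hank is a Knight.

Case 1: Mia is a Knight (tells truth)
  Then exactly 2 of the three are knights.
  Counting Mia, Hank: 2 knight(s) so far. Need 0 more → Olga = Knave.
Case 2: Mia is a Knave (lies)
  Then the count is NOT 2.
  If Olga = Knight, count = 2 = 2 → claim would be true, contradicts lie.
  If Olga = Knave, count = 1 ≠ 2 → lie confirmed ✓

Olga is a Knave.

Knave


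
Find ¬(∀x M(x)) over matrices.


Original: ∀x M(x)
Rule: ¬∀→∃, ¬∃→∀, negate predicate.
Negation: ∃x ¬M(x)

∃x ¬M(x)


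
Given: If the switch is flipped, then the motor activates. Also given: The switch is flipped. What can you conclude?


Modus ponens: P → Q, P ⊢ Q
P: the switch is flipped
Q: the motor activates
We have P → Q and P is true.
By modus ponens, Q must be true.

The motor activates


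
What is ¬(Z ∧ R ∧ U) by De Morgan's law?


De Morgan's law: ¬(P ∧ Q ∧ R) ≡ ¬P ∨ ¬Q ∨ ¬R
¬(Z ∧ R ∧ U) = ¬Z ∨ ¬R ∨ ¬U

¬Z ∨ ¬R ∨ ¬U


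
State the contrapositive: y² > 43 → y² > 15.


Original: If y² > 43, then y² > 15
Contrapositive: If ¬Q, then ¬P
Negate Q: not (y² > 15)
Negate P: not (y² > 43)

If not (y² > 15), then not (y² > 43).


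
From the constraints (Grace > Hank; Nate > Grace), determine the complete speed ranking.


Constraints: Grace > Hank; Nate > Grace
Method: at each step, the next-highest is the one remaining person who never appears on the smaller side of a constraint between remaining people.
  Step 1: remaining {Hank, Nate, Grace}; on the smaller side: {Hank, Grace} → Nate is next (Nate > Grace).
  Step 2: remaining {Hank, Grace}; on the smaller side: {Hank} → Grace is next (Grace > Hank).
  Step 3: only Hank remains → lowest.
Final ranking (highest to lowest):

Nate > Grace > Hank


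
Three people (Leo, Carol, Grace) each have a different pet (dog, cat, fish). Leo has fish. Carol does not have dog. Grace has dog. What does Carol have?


From clues:
  Grace → dog
  Leo → fish
By elimination, Carol gets the remaining.

cat


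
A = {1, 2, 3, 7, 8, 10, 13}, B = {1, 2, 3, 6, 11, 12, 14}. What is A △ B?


A = {1, 2, 3, 7, 8, 10, 13}
B = {1, 2, 3, 6, 11, 12, 14}
Operation: symmetric difference
In A only: [7, 8, 10, 13], in B only: [6, 11, 12, 14]

{6, 7, 8, 10, 11, 12, 13, 14}


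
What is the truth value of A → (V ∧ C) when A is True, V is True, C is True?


A = True, V = True, C = True
Step 1: V ∧ C = True AND True = True
Step 2: A → (True): false only when A=True and consequent=False.
Result: True

True


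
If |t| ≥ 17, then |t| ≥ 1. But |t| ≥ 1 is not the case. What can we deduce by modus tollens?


Modus tollens: P → Q, ¬Q ⊢ ¬P
P: |t| ≥ 17
Q: |t| ≥ 1
We have P → Q and Q is false.
By modus tollens, P must be false.

It is not the case that |t| ≥ 17


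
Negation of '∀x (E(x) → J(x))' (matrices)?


Original: ∀x (E(x) → J(x))
Rule: ¬∀→∃, ¬∃→∀, negate predicate.
Negation: ∃x (E(x) ∧ ¬J(x))

∃x (E(x) ∧ ¬J(x))


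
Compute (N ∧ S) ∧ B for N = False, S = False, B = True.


N = False, S = False, B = True
Step 1: N ∧ S = False AND False = False
Step 2: False ∧ B = False AND True = False
AND is true only when ALL operands are true.

False


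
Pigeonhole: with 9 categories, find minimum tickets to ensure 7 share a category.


Pigeonhole: to guarantee k in one of n categories, need (k-1)×n + 1.
k = 7, n = 9
Minimum = (7-1) × 9 + 1 = 6 × 9 + 1

55


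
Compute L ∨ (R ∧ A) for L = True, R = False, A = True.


L = True, R = False, A = True
Step 1: R ∧ A = False AND True = False
Step 2: L ∨ False = True OR False = True
AND evaluated first (higher precedence); then OR applied.

True


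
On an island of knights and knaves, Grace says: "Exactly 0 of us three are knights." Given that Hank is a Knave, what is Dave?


Grace claims exactly 0 knights among Grace, Hank, Dave.
Given: Hank is a Knave.

Case 1: Grace is a Knight (tells truth)
  Then exactly 0 of the three are knights.
  Counting Grace, Hank: 1 knight(s) so far. Need -1 more → impossible.
Case 2: Grace is a Knave (lies)
  Then the count is NOT 0.
  If Dave = Knave, count = 0 = 0 → claim would be true, contradicts lie.
  If Dave = Knight, count = 1 ≠ 0 → lie confirmed ✓

Dave is a Knight.

Knight


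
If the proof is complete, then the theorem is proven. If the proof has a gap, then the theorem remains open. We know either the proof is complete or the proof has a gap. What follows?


Constructive dilemma: (P → Q) ∧ (R → S), P ∨ R ⊢ Q ∨ S
Premise 1: the proof is complete → the theorem is proven
Premise 2: the proof has a gap → the theorem remains open
Premise 3: the proof is complete ∨ the proof has a gap
Case 1: Assuming the proof is complete, then by Premise 1, the theorem is proven.
Case 2: Assuming the proof has a gap, then by Premise 2, the theorem remains open.
Since one of the proof is complete or the proof has a gap must hold, we get the theorem is proven or the theorem remains open.

The theorem is proven or the theorem remains open.


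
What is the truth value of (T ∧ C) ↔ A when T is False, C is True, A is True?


T = False, C = True, A = True
Step 1: T ∧ C = False AND True = False
Step 2: (False) ↔ A: true when both sides have same truth value.
Result: False ↔ True = False

False


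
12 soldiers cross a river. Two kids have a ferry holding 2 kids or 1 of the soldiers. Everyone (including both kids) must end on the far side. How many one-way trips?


Per crossing of one of the soldiers: kids→, one←, one of the soldiers→, one← = 4 trips
12 × 4 = 48, + 1 final kids→ = 49
Minimum trips = 49

49


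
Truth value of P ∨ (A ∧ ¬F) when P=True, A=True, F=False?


P = True, A = True, F = False
Expression: P ∨ (A ∧ ¬F)
Step 1: ¬F = NOT False = True
Step 2: A ∧ ¬F = True AND True = True
Step 3: P ∨ (True) = True OR True = True

True


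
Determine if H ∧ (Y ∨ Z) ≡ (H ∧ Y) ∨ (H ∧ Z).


Expression 1: H ∧ (Y ∨ Z)
Expression 2: (H ∧ Y) ∨ (H ∧ Z)
Truth table (H Y Z | Expr1 Expr2):
  T T T |   T     T
  T T F |   T     T
  T F T |   T     T
  T F F |   F     F
  F T T |   F     F
  F T F |   F     F
  F F T |   F     F
  F F F |   F     F
All 8 rows agree, so the expressions are logically equivalent.

Yes


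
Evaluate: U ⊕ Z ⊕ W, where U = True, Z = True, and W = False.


U = True, Z = True, W = False
Step 1: U ⊕ Z = True XOR True = False
Step 2: False ⊕ W = False XOR False = False
XOR is true when an odd number of operands are true.

False


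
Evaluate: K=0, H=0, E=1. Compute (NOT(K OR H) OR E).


K OR H = 0
NOT(0) = 1
1 OR 1 = 1

1


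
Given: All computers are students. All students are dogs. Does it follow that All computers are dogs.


Premise 1: All computers are students.
Premise 2: All students are dogs.
Conclusion: All computers are dogs.
Barbara syllogism (AAA-1): All A are B, All B are C → All A are C.
Middle term (students) distributed in premise 2.

Valid


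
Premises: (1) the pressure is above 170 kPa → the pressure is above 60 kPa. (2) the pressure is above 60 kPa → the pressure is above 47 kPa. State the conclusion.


Hypothetical syllogism: P → Q, Q → R ⊢ P → R
Premise 1: the pressure is above 170 kPa → the pressure is above 60 kPa
Premise 2: the pressure is above 60 kPa → the pressure is above 47 kPa
Chain the implications: the middle term (the pressure is above 60 kPa) links the two.
Conclusion: If the pressure is above 170 kPa, then the pressure is above 47 kPa.

If the pressure is above 170 kPa, then the pressure is above 47 kPa.


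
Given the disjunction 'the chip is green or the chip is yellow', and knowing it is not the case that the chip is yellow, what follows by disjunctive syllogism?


Disjunctive syllogism: P ∨ Q, ¬P ⊢ Q
Disjunction: the chip is green ∨ the chip is yellow
We know it is not the case that the chip is yellow.
By disjunctive syllogism, the other disjunct must be true.

The chip is green


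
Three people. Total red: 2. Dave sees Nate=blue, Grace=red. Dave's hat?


Total red = 2, seen red = 1
Own red = 2 - 1 = 1
Dave's hat is red.

red


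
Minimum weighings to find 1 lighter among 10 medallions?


Each weighing has 3 outcomes (left heavy / balance / right heavy), so k weighings distinguish at most 3^k cases; splitting into three near-equal groups achieves this.
Need 3^k ≥ 10: 3^2 = 9 < 10 ≤ 3^3 = 27
k = ⌈log₃(10)⌉ = 3

3


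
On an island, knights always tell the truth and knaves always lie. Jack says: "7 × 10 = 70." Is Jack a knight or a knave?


Statement: "7 × 10 = 70."
Actual: 7 × 10 = 70
Claimed: 70
Statement is TRUE → Jack tells the truth → Knight

Knight


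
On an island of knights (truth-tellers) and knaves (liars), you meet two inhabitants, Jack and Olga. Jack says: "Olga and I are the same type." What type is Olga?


Jack says: "Olga and I are the same type."
Case 1: Jack is a Knight (truth-teller)
  Statement is true → they ARE the same → Olga is also a Knight
Case 2: Jack is a Knave (liar)
  Statement is false → they are NOT the same → Olga is a Knight
In both cases, Olga is a Knight.

Knight


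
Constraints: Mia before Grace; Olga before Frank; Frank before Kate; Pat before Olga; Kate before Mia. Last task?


Constraints: Mia before Grace; Olga before Frank; Frank before Kate; Pat before Olga; Kate before Mia
The last task can have nothing scheduled after it, so it must never appear on the left of a 'before'.
Tasks appearing before some other task: Mia, Olga, Frank, Pat, Kate.
The only task not in that list is Grace → it is last.

Grace


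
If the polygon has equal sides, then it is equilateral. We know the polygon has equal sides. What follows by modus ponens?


Modus ponens: P → Q, P ⊢ Q
P: the polygon has equal sides
Q: it is equilateral
We have P → Q and P is true.
By modus ponens, Q must be true.

It is equilateral


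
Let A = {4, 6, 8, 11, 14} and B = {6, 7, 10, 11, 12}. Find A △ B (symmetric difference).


A = {4, 6, 8, 11, 14}
B = {6, 7, 10, 11, 12}
Operation: symmetric difference
In A only: [4, 8, 14], in B only: [7, 10, 12]

{4, 7, 8, 10, 12, 14}


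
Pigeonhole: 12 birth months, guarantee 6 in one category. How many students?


Pigeonhole: to guarantee k in one of n categories, need (k-1)×n + 1.
k = 6, n = 12
Minimum = (6-1) × 12 + 1 = 5 × 12 + 1

61


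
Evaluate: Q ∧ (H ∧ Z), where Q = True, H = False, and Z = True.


Q = True, H = False, Z = True
Step 1: H ∧ Z = False AND True = False
Step 2: Q ∧ False = True AND False = False
AND is true only when ALL operands are true.

False


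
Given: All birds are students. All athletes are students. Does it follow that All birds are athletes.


Premise 1: All birds are students.
Premise 2: All athletes are students.
Conclusion: All birds are athletes.
Fallacy: undistributed middle. students is predicate in both.
Counterexample: birds and athletes could be disjoint subsets of students.

Invalid


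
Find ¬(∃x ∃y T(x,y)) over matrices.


Original: ∃x ∃y T(x,y)
Rule: ¬∀→∃, ¬∃→∀, negate predicate.
Negation: ∀x ∀y ¬T(x,y)

∀x ∀y ¬T(x,y)


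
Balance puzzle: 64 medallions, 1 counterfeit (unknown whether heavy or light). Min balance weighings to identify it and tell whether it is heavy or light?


Let n = 64. 128 possibilities (n medallions × lighter/heavier); each weighing has 3 outcomes.
Bound for k weighings: say the first weighing puts j medallions on each pan. If it tips, the 2j weighed medallions remain suspects (each with a known direction) and k-1 weighings give 3^(k-1) outcomes; 3^(k-1) is odd, so 2j ≤ 3^(k-1) - 1. If it balances, the n - 2j unweighed medallions remain with direction unknown: 2(n - 2j) ≤ 3^(k-1) - 1 by the same parity argument. Adding, n ≤ (3^(k-1) - 1) + (3^(k-1) - 1)/2 = (3^k - 3)/2, and the classical three-group strategy achieves this (3 medallions in 2 weighings, 12 in 3, 39 in 4, 120 in 5).
So we need the smallest k with (3^k - 3)/2 ≥ 64.
k = 4: (3^4 - 3)/2 = 39 < 64 ✗
k = 5: (3^5 - 3)/2 = 120 ≥ 64 ✓

5


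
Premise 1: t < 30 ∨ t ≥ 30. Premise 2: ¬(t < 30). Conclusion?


Disjunctive syllogism: P ∨ Q, ¬P ⊢ Q
Disjunction: t < 30 ∨ t ≥ 30
We know it is not the case that t < 30.
By disjunctive syllogism, the other disjunct must be true.

t ≥ 30


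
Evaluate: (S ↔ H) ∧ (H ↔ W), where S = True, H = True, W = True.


S = True, H = True, W = True
Step 1: S ↔ H is true when S and H have the same value. Result: True
Step 2: H ↔ W is true when H and W have the same value. Result: True
Step 3: True ∧ True = True

True


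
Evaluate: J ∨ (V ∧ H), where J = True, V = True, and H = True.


J = True, V = True, H = True
Step 1: V ∧ H = True AND True = True
Step 2: J ∨ True = True OR True = True
AND evaluated first (higher precedence); then OR applied.

True


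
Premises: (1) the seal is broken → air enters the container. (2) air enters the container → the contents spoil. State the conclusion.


Hypothetical syllogism: P → Q, Q → R ⊢ P → R
Premise 1: the seal is broken → air enters the container
Premise 2: air enters the container → the contents spoil
Chain the implications: the middle term (air enters the container) links the two.
Conclusion: If the seal is broken, then the contents spoil.

If the seal is broken, then the contents spoil.


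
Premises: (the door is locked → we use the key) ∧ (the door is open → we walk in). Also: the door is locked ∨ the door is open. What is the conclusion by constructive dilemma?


Constructive dilemma: (P → Q) ∧ (R → S), P ∨ R ⊢ Q ∨ S
Premise 1: the door is locked → we use the key
Premise 2: the door is open → we walk in
Premise 3: the door is locked ∨ the door is open
Case 1: Assuming the door is locked, then by Premise 1, we use the key.
Case 2: Assuming the door is open, then by Premise 2, we walk in.
Since one of the door is locked or the door is open must hold, we get we use the key or we walk in.

We use the key or we walk in.


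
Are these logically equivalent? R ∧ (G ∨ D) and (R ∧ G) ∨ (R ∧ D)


Expression 1: R ∧ (G ∨ D)
Expression 2: (R ∧ G) ∨ (R ∧ D)
Truth table (R G D | Expr1 Expr2):
  T T T |   T     T
  T T F |   T     T
  T F T |   T     T
  T F F |   F     F
  F T T |   F     F
  F T F |   F     F
  F F T |   F     F
  F F F |   F     F
All 8 rows agree, so the expressions are logically equivalent.

Yes


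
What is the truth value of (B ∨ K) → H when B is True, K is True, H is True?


B = True, K = True, H = True
Step 1: B ∨ K = True OR True = True
Step 2: (True) → H: false only when antecedent=True and H=False.
Result: True

True


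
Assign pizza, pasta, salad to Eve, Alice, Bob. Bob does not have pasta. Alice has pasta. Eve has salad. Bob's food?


From clues:
  Alice → pasta
  Eve → salad
By elimination, Bob gets the remaining.

pizza


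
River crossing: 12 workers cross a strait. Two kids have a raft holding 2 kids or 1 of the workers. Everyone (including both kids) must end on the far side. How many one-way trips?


Per crossing of one of the workers: kids→, one←, one of the workers→, one← = 4 trips
12 × 4 = 48, + 1 final kids→ = 49
Minimum trips = 49

49


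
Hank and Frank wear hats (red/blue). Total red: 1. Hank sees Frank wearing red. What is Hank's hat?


Total red = 1, Frank = red
Red accounted for: 1
Remaining for Hank: 0
Hank's hat is blue.

blue


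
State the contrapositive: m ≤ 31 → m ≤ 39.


Original: If m ≤ 31, then m ≤ 39
Contrapositive: If ¬Q, then ¬P
Negate Q: not (m ≤ 39)
Negate P: not (m ≤ 31)

If not (m ≤ 39), then not (m ≤ 31).


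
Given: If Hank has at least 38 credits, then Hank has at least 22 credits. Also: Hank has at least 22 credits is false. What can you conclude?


Modus tollens: P → Q, ¬Q ⊢ ¬P
P: Hank has at least 38 credits
Q: Hank has at least 22 credits
We have P → Q and Q is false.
By modus tollens, P must be false.

It is not the case that Hank has at least 38 credits


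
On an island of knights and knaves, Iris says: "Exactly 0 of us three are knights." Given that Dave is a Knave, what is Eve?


Iris claims exactly 0 knights among Iris, Dave, Eve.
Given: Dave is a Knave.

Case 1: Iris is a Knight (tells truth)
  Then exactly 0 of the three are knights.
  Counting Iris, Dave: 1 knight(s) so far. Need -1 more → impossible.
Case 2: Iris is a Knave (lies)
  Then the count is NOT 0.
  If Eve = Knave, count = 0 = 0 → claim would be true, contradicts lie.
  If Eve = Knight, count = 1 ≠ 0 → lie confirmed ✓

Eve is a Knight.

Knight


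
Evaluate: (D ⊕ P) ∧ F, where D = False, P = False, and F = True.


D = False, P = False, F = True
Step 1: D ⊕ P = False XOR False = False
Step 2: False ∧ F = False AND True = False
XOR true when exactly one of D,P is true; then AND with F.

False


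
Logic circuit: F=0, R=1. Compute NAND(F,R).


F AND R = 0
NOT(0) = 1

1


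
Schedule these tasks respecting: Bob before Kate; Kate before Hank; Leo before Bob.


Constraints: Bob before Kate; Kate before Hank; Leo before Bob
Method: repeatedly schedule the remaining task that has no remaining task required before it.
  Step 1: remaining {Bob, Hank, Kate, Leo}; every task except Leo still has a predecessor pending → schedule Leo.
  Step 2: remaining {Bob, Hank, Kate}; every task except Bob still has a predecessor pending → schedule Bob.
  Step 3: remaining {Hank, Kate}; every task except Kate still has a predecessor pending → schedule Kate.
  Step 4: only Hank remains → schedule Hank.
Resulting order:

Leo → Bob → Kate → Hank


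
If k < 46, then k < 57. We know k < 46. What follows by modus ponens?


Modus ponens: P → Q, P ⊢ Q
P: k < 46
Q: k < 57
We have P → Q and P is true.
By modus ponens, Q must be true.

k < 57


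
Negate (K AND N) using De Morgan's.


De Morgan's law: ¬(P ∧ Q) ≡ ¬P ∨ ¬Q
¬(K ∧ N) = ¬K ∨ ¬N

¬K ∨ ¬N


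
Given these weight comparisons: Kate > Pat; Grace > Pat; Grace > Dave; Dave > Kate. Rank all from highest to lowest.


Constraints: Kate > Pat; Grace > Pat; Grace > Dave; Dave > Kate
Method: at each step, the next-highest is the one remaining person who never appears on the smaller side of a constraint between remaining people.
  Step 1: remaining {Kate, Grace, Pat, Dave}; on the smaller side: {Kate, Pat, Dave} → Grace is next (Grace > Pat; Grace > Dave).
  Step 2: remaining {Kate, Pat, Dave}; on the smaller side: {Kate, Pat} → Dave is next (Dave > Kate).
  Step 3: remaining {Kate, Pat}; on the smaller side: {Pat} → Kate is next (Kate > Pat).
  Step 4: only Pat remains → lowest.
Final ranking (highest to lowest):

Grace > Dave > Kate > Pat


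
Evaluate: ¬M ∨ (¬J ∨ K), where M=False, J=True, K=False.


M = False, J = True, K = False
Expression: ¬M ∨ (¬J ∨ K)
Step 1: ¬J = NOT True = False
Step 2: ¬J ∨ K = False OR False = False
Step 3: ¬M = NOT False = True
Step 4: (True) ∨ (False) = True OR False = True

True


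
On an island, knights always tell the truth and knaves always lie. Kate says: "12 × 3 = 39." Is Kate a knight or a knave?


Statement: "12 × 3 = 39."
Actual: 12 × 3 = 36
Claimed: 39
Statement is FALSE → Kate lies → Knave

Knave


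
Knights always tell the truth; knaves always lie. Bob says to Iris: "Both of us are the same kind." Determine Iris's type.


Bob says: "Both of us are the same kind."
Case 1: Bob is a Knight (truth-teller)
  Statement is true → they ARE the same → Iris is also a Knight
Case 2: Bob is a Knave (liar)
  Statement is false → they are NOT the same → Iris is a Knight
In both cases, Iris is a Knight.

Knight


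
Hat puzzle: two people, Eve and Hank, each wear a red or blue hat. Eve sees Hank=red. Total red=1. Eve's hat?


Total red = 1, Hank = red
Red accounted for: 1
Remaining for Eve: 0
Eve's hat is blue.

blue


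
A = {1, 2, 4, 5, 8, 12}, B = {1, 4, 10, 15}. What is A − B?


A = {1, 2, 4, 5, 8, 12}
B = {1, 4, 10, 15}
Operation: difference A − B
In A but not B: 2, 5, 8, 12

{2, 5, 8, 12}


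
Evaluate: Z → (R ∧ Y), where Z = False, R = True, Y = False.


Z = False, R = True, Y = False
Step 1: R ∧ Y = True AND False = False
Step 2: Z → (False): false only when Z=True and consequent=False.
Result: True

True


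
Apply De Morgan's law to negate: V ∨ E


De Morgan's law: ¬(P ∨ Q) ≡ ¬P ∧ ¬Q
¬(V ∨ E) = ¬V ∧ ¬E

¬V ∧ ¬E


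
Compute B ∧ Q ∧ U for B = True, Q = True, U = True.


B = True, Q = True, U = True
Step 1: B ∧ Q = True AND True = True
Step 2: (True) ∧ U = (True) AND True = True
AND is true only when ALL operands are true.

True


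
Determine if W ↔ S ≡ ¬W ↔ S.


Expression 1: W ↔ S
Expression 2: ¬W ↔ S
Truth table (W S | Expr1 Expr2):
  T T |   T     F   ← differ
  T F |   F     T   ← differ
  F T |   F     T   ← differ
  F F |   T     F   ← differ
Counterexample: W=T, S=T gives Expr1 = T but Expr2 = F, so the expressions are NOT logically equivalent.

No


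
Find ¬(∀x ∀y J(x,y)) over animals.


Original: ∀x ∀y J(x,y)
Rule: ¬∀→∃, ¬∃→∀, negate predicate.
Negation: ∃x ∃y ¬J(x,y)

∃x ∃y ¬J(x,y)


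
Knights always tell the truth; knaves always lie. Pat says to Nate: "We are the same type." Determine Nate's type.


Pat says: "We are the same type."
Case 1: Pat is a Knight (truth-teller)
  Statement is true → they ARE the same → Nate is also a Knight
Case 2: Pat is a Knave (liar)
  Statement is false → they are NOT the same → Nate is a Knight
In both cases, Nate is a Knight.

Knight


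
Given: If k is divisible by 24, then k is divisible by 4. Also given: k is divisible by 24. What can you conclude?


Modus ponens: P → Q, P ⊢ Q
P: k is divisible by 24
Q: k is divisible by 4
We have P → Q and P is true.
By modus ponens, Q must be true.

k is divisible by 4


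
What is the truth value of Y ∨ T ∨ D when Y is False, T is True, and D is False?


Y = False, T = True, D = False
Step 1: Y ∨ T = False OR True = True
Step 2: True ∨ D = True OR False = True
OR is true when at least one operand is true.

True


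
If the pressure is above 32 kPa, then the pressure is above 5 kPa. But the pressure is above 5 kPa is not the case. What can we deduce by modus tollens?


Modus tollens: P → Q, ¬Q ⊢ ¬P
P: the pressure is above 32 kPa
Q: the pressure is above 5 kPa
We have P → Q and Q is false.
By modus tollens, P must be false.

It is not the case that the pressure is above 32 kPa


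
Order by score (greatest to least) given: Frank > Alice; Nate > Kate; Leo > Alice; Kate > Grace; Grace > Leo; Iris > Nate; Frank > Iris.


Constraints: Frank > Alice; Nate > Kate; Leo > Alice; Kate > Grace; Grace > Leo; Iris > Nate; Frank > Iris
Method: at each step, the next-highest is the one remaining person who never appears on the smaller side of a constraint between remaining people.
  Step 1: remaining {Frank, Grace, Kate, Iris, Alice, Leo, Nate}; on the smaller side: {Grace, Kate, Iris, Alice, Leo, Nate} → Frank is next (Frank > Alice; Frank > Iris).
  Step 2: remaining {Grace, Kate, Iris, Alice, Leo, Nate}; on the smaller side: {Grace, Kate, Alice, Leo, Nate} → Iris is next (Iris > Nate).
  Step 3: remaining {Grace, Kate, Alice, Leo, Nate}; on the smaller side: {Grace, Kate, Alice, Leo} → Nate is next (Nate > Kate).
  Step 4: remaining {Grace, Kate, Alice, Leo}; on the smaller side: {Grace, Alice, Leo} → Kate is next (Kate > Grace).
  Step 5: remaining {Grace, Alice, Leo}; on the smaller side: {Alice, Leo} → Grace is next (Grace > Leo).
  Step 6: remaining {Alice, Leo}; on the smaller side: {Alice} → Leo is next (Leo > Alice).
  Step 7: only Alice remains → lowest.
Final ranking (highest to lowest):

Frank > Iris > Nate > Kate > Grace > Leo > Alice


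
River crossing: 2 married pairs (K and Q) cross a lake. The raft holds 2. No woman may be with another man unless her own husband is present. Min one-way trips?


Label couples K and Q.
1. WK+WQ → (far: WK,WQ; near: HK,HQ)
2. WK ←   (far: WQ; near: HK,HQ,WK)
3. HK+HQ → (far: HK,HQ,WQ; near: WK)
4. HK ←   (far: HQ,WQ; near: HK,WK)  — HK returns, since WK is alone on near bank
5. HK+WK → (far: all four; near: empty)
Every state respects the constraint.
Minimum trips = 5

5


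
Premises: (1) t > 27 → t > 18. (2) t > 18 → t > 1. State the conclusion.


Hypothetical syllogism: P → Q, Q → R ⊢ P → R
Premise 1: t > 27 → t > 18
Premise 2: t > 18 → t > 1
Chain the implications: the middle term (t > 18) links the two.
Conclusion: If t > 27, then t > 1.

If t > 27, then t > 1.


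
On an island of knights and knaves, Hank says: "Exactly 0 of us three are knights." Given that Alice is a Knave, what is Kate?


Hank claims exactly 0 knights among Hank, Alice, Kate.
Given: Alice is a Knave.

Case 1: Hank is a Knight (tells truth)
  Then exactly 0 of the three are knights.
  Counting Hank, Alice: 1 knight(s) so far. Need -1 more → impossible.
Case 2: Hank is a Knave (lies)
  Then the count is NOT 0.
  If Kate = Knave, count = 0 = 0 → claim would be true, contradicts lie.
  If Kate = Knight, count = 1 ≠ 0 → lie confirmed ✓

Kate is a Knight.

Knight


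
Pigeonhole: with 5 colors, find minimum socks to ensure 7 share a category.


Pigeonhole: to guarantee k in one of n categories, need (k-1)×n + 1.
k = 7, n = 5
Minimum = (7-1) × 5 + 1 = 6 × 5 + 1

31


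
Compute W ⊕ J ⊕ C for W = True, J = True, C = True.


W = True, J = True, C = True
Step 1: W ⊕ J = True XOR True = False
Step 2: False ⊕ C = False XOR True = True
XOR is true when an odd number of operands are true.

True


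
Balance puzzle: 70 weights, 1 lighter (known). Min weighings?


Each weighing has 3 outcomes (left heavy / balance / right heavy), so k weighings distinguish at most 3^k cases; splitting into three near-equal groups achieves this.
Need 3^k ≥ 70: 3^3 = 27 < 70 ≤ 3^4 = 81
k = ⌈log₃(70)⌉ = 4

4


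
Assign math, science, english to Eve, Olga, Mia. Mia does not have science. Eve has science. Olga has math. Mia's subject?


From clues:
  Eve → science
  Olga → math
By elimination, Mia gets the remaining.

english


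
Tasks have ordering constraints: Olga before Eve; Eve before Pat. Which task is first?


Constraints: Olga before Eve; Eve before Pat
The first task can have nothing scheduled before it, so it must never appear on the right of a 'before'.
Tasks appearing after some 'before': Eve, Pat.
The only task not in that list is Olga → it is first.

Olga


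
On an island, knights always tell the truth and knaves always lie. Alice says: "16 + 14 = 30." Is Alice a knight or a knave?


Statement: "16 + 14 = 30."
Actual: 16 + 14 = 30
Claimed: 30
Statement is TRUE → Alice tells the truth → Knight

Knight


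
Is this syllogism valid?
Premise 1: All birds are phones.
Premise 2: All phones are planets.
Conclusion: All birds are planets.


Premise 1: All birds are phones.
Premise 2: All phones are planets.
Conclusion: All birds are planets.
Barbara syllogism (AAA-1): All A are B, All B are C → All A are C.
Middle term (phones) distributed in premise 2.

Valid


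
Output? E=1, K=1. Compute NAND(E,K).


E AND K = 1
NOT(1) = 0

0


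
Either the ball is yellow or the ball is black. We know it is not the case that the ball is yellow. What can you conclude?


Disjunctive syllogism: P ∨ Q, ¬P ⊢ Q
Disjunction: the ball is yellow ∨ the ball is black
We know it is not the case that the ball is yellow.
By disjunctive syllogism, the other disjunct must be true.

The ball is black


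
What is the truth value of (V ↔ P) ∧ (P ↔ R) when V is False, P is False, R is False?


V = False, P = False, R = False
Step 1: V ↔ P is true when V and P have the same value. Result: True
Step 2: P ↔ R is true when P and R have the same value. Result: True
Step 3: True ∧ True = True

True


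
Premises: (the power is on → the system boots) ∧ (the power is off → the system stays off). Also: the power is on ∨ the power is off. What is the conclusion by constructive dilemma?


Constructive dilemma: (P → Q) ∧ (R → S), P ∨ R ⊢ Q ∨ S
Premise 1: the power is on → the system boots
Premise 2: the power is off → the system stays off
Premise 3: the power is on ∨ the power is off
Case 1: Assuming the power is on, then by Premise 1, the system boots.
Case 2: Assuming the power is off, then by Premise 2, the system stays off.
Since one of the power is on or the power is off must hold, we get the system boots or the system stays off.

The system boots or the system stays off.


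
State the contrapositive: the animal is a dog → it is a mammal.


Original: If the animal is a dog, then it is a mammal
Contrapositive: If ¬Q, then ¬P
Negate Q: not (it is a mammal)
Negate P: not (the animal is a dog)

If not (it is a mammal), then not (the animal is a dog).


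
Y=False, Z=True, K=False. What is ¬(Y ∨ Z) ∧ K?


Y = False, Z = True, K = False
Expression: ¬(Y ∨ Z) ∧ K
Step 1: Y ∨ Z = False OR True = True
Step 2: ¬(Y ∨ Z) = NOT True = False
Step 3: (False) ∧ K = False AND False = False

False
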